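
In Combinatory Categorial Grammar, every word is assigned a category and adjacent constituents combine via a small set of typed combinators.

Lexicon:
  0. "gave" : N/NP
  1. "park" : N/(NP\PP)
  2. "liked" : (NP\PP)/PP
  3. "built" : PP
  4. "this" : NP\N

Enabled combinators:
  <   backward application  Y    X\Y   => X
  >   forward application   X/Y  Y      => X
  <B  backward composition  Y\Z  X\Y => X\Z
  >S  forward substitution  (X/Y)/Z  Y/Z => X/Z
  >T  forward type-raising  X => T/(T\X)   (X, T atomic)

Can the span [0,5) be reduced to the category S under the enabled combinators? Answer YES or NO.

N/NP N/(NP\PP) (NP\PP)/PP PP NP\N
CKY chart[0,5] = {N, N/(N\N), NP/(NP\N), PP/(PP\N), S/(S\N)}; S ∉ chart

NO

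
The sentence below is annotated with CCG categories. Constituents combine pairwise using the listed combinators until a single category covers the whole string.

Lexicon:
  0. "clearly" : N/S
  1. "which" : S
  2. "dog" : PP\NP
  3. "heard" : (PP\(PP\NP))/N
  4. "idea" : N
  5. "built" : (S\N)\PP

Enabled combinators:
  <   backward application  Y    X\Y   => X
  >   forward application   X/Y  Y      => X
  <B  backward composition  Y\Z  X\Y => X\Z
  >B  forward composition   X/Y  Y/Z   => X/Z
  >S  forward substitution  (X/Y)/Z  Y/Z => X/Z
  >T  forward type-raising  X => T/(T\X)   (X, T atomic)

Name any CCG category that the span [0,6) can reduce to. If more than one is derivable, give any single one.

S

[0,6] S   <
  [0,2] N   >
    [0,1] "clearly" : N/S
    [1,2] "which" : S
  [2,6] S\N   <
    [2,5] PP   <
      [2,3] "dog" : PP\NP
      [3,5] PP\(PP\NP)   >
        [3,4] "heard" : (PP\(PP\NP))/N
        [4,5] "idea" : N
    [5,6] "built" : (S\N)\PP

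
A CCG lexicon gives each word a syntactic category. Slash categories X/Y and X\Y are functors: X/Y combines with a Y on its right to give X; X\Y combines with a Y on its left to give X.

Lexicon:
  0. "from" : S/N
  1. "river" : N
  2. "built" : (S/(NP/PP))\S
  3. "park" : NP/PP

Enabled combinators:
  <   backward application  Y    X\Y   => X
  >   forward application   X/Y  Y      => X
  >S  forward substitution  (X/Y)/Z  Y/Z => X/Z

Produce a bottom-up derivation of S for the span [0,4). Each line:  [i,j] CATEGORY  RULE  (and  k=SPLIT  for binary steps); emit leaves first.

[0,1] S/N  lex  "from"
[1,2] N  lex  "river"
[0,2] S  >  k=1
[2,3] (S/(NP/PP))\S  lex  "built"
[0,3] S/(NP/PP)  <  k=2
[3,4] NP/PP  lex  "park"
[0,4] S  >  k=3

[0,4] S   >
  [0,3] S/(NP/PP)   <
    [0,2] S   >
      [0,1] "from" : S/N
      [1,2] "river" : N
    [2,3] "built" : (S/(NP/PP))\S
  [3,4] "park" : NP/PP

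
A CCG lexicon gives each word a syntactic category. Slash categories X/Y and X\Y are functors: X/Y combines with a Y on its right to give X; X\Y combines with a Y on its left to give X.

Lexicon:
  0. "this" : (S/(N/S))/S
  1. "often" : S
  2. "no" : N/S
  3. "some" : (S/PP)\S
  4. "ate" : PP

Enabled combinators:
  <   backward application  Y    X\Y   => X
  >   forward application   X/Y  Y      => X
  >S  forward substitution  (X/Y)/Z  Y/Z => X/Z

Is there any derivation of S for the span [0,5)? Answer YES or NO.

[0,5] S   >
  [0,4] S/PP   <
    [0,3] S   >
      [0,2] S/(N/S)   >
        [0,1] "this" : (S/(N/S))/S
        [1,2] "often" : S
      [2,3] "no" : N/S
    [3,4] "some" : (S/PP)\S
  [4,5] "ate" : PP

YES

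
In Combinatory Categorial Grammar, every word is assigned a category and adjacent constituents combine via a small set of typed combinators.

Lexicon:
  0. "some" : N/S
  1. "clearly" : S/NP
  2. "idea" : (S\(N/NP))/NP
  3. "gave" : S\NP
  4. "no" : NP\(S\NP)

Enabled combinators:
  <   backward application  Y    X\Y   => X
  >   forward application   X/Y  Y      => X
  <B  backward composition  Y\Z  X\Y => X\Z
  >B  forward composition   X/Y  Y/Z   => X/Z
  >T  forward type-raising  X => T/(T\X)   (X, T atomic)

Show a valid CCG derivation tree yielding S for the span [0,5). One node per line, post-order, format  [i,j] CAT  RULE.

[0,1] N/S  lex  "some"
[1,2] S/NP  lex  "clearly"
[0,2] N/NP  >B  k=1
[2,3] (S\(N/NP))/NP  lex  "idea"
[3,4] S\NP  lex  "gave"
[4,5] NP\(S\NP)  lex  "no"
[3,5] NP  <  k=4
[2,5] S\(N/NP)  >  k=3
[0,5] S  <  k=2

[0,5] S   <
  [0,2] N/NP   >B
    [0,1] "some" : N/S
    [1,2] "clearly" : S/NP
  [2,5] S\(N/NP)   >
    [2,3] "idea" : (S\(N/NP))/NP
    [3,5] NP   <
      [3,4] "gave" : S\NP
      [4,5] "no" : NP\(S\NP)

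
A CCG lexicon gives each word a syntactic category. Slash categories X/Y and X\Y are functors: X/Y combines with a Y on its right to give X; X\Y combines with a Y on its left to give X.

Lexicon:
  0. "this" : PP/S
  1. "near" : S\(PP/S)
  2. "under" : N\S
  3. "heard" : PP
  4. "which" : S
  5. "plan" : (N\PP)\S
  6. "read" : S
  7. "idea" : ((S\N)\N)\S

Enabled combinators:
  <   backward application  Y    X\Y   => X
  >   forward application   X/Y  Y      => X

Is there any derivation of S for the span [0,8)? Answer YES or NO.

[0,8] S   <
  [0,3] N   <
    [0,2] S   <
      [0,1] "this" : PP/S
      [1,2] "near" : S\(PP/S)
    [2,3] "under" : N\S
  [3,8] S\N   <
    [3,6] N   <
      [3,4] "heard" : PP
      [4,6] N\PP   <
        [4,5] "which" : S
        [5,6] "plan" : (N\PP)\S
    [6,8] (S\N)\N   <
      [6,7] "read" : S
      [7,8] "idea" : ((S\N)\N)\S

YES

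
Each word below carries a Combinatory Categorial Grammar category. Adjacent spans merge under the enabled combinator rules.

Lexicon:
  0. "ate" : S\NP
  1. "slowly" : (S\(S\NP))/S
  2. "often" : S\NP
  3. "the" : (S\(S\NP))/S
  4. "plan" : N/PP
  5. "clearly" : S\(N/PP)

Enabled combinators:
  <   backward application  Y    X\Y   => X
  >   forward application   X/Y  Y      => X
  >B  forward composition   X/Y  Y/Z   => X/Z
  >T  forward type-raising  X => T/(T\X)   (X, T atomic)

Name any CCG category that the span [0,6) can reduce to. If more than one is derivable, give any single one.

S

[0,6] S   <
  [0,1] "ate" : S\NP
  [1,6] S\(S\NP)   >
    [1,2] "slowly" : (S\(S\NP))/S
    [2,6] S   <
      [2,3] "often" : S\NP
      [3,6] S\(S\NP)   >
        [3,4] "the" : (S\(S\NP))/S
        [4,6] S   <
          [4,5] "plan" : N/PP
          [5,6] "clearly" : S\(N/PP)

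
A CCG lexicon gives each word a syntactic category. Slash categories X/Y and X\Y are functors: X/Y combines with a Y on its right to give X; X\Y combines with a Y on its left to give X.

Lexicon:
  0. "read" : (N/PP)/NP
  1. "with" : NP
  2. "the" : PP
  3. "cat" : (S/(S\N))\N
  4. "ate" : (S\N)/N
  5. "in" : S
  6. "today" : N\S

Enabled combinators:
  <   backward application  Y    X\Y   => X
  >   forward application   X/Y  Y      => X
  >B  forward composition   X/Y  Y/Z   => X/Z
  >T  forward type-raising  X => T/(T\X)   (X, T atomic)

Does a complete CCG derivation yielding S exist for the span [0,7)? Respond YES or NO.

YES

[0,7] S   >
  [0,4] S/(S\N)   <
    [0,3] N   >
      [0,2] N/PP   >
        [0,1] "read" : (N/PP)/NP
        [1,2] "with" : NP
      [2,3] "the" : PP
    [3,4] "cat" : (S/(S\N))\N
  [4,7] S\N   >
    [4,5] "ate" : (S\N)/N
    [5,7] N   >
      [5,6] N/(N\S)   >T
        [5,6] "in" : S
      [6,7] "today" : N\S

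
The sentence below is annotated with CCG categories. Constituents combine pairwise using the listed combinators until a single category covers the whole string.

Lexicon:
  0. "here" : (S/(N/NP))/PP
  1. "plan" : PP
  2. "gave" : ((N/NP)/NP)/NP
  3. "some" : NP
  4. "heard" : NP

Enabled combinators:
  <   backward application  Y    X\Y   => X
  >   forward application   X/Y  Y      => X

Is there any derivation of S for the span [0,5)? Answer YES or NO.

[0,5] S   >
  [0,2] S/(N/NP)   >
    [0,1] "here" : (S/(N/NP))/PP
    [1,2] "plan" : PP
  [2,5] N/NP   >
    [2,4] (N/NP)/NP   >
      [2,3] "gave" : ((N/NP)/NP)/NP
      [3,4] "some" : NP
    [4,5] "heard" : NP

YES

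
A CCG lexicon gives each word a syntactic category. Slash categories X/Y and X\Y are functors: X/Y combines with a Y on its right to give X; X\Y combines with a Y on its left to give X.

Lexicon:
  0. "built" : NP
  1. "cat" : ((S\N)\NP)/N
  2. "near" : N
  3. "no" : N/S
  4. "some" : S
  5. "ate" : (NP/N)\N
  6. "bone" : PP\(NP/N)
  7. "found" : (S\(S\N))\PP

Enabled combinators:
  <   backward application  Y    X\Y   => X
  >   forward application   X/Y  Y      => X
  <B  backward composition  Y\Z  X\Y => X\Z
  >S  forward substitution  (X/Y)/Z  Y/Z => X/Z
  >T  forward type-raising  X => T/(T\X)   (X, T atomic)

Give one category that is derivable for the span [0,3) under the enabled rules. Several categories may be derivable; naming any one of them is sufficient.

[0,8] S   <
  [0,3] S\N   <
    [0,1] "built" : NP
    [1,3] (S\N)\NP   >
      [1,2] "cat" : ((S\N)\NP)/N
      [2,3] "near" : N
  [3,8] S\(S\N)   <
    [3,7] PP   <
      [3,5] N   >
        [3,4] "no" : N/S
        [4,5] "some" : S
      [5,7] PP\N   <B
        [5,6] "ate" : (NP/N)\N
        [6,7] "bone" : PP\(NP/N)
    [7,8] "found" : (S\(S\N))\PP

S\N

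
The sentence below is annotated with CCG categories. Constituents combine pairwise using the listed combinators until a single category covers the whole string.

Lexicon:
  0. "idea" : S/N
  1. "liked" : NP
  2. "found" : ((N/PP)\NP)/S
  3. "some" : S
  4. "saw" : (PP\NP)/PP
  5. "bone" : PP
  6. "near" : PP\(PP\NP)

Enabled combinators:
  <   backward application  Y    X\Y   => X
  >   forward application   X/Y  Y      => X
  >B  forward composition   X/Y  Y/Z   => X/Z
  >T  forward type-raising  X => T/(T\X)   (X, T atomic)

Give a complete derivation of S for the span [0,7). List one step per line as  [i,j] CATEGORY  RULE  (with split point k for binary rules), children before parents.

[0,7] S   >
  [0,4] S/PP   >B
    [0,1] "idea" : S/N
    [1,4] N/PP   <
      [1,2] "liked" : NP
      [2,4] (N/PP)\NP   >
        [2,3] "found" : ((N/PP)\NP)/S
        [3,4] "some" : S
  [4,7] PP   <
    [4,6] PP\NP   >
      [4,5] "saw" : (PP\NP)/PP
      [5,6] "bone" : PP
    [6,7] "near" : PP\(PP\NP)

[0,1] S/N  lex  "idea"
[1,2] NP  lex  "liked"
[2,3] ((N/PP)\NP)/S  lex  "found"
[3,4] S  lex  "some"
[2,4] (N/PP)\NP  >  k=3
[1,4] N/PP  <  k=2
[0,4] S/PP  >B  k=1
[4,5] (PP\NP)/PP  lex  "saw"
[5,6] PP  lex  "bone"
[4,6] PP\NP  >  k=5
[6,7] PP\(PP\NP)  lex  "near"
[4,7] PP  <  k=6
[0,7] S  >  k=4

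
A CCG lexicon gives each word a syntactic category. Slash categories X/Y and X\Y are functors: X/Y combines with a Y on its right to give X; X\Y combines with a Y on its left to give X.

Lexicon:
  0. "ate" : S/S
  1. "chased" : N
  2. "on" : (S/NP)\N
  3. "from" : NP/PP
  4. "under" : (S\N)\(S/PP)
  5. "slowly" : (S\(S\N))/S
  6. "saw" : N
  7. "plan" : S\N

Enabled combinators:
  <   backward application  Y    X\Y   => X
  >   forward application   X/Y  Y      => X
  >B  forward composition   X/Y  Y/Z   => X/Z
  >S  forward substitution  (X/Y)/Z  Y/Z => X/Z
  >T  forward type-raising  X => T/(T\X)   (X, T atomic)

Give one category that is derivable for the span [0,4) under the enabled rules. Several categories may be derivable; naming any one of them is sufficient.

S/PP

[0,8] S   <
  [0,5] S\N   <
    [0,4] S/PP   >B
      [0,1] "ate" : S/S
      [1,4] S/PP   >B
        [1,3] S/NP   <
          [1,2] "chased" : N
          [2,3] "on" : (S/NP)\N
        [3,4] "from" : NP/PP
    [4,5] "under" : (S\N)\(S/PP)
  [5,8] S\(S\N)   >
    [5,6] "slowly" : (S\(S\N))/S
    [6,8] S   <
      [6,7] "saw" : N
      [7,8] "plan" : S\N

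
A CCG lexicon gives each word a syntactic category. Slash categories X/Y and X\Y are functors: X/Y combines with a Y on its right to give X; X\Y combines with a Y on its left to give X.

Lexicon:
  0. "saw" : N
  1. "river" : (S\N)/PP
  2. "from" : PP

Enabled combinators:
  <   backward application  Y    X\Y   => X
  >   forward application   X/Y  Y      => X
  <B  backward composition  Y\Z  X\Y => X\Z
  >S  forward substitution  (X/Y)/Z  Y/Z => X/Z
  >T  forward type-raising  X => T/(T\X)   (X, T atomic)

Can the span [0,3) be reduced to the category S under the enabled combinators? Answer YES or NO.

[0,3] S   >
  [0,1] S/(S\N)   >T
    [0,1] "saw" : N
  [1,3] S\N   >
    [1,2] "river" : (S\N)/PP
    [2,3] "from" : PP

YES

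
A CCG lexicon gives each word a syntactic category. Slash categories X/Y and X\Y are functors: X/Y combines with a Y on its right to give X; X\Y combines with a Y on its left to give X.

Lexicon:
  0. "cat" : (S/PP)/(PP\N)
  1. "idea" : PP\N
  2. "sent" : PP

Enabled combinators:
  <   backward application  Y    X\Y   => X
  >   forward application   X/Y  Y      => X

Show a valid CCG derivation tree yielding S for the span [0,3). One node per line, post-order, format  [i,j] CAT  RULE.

[0,3] S   >
  [0,2] S/PP   >
    [0,1] "cat" : (S/PP)/(PP\N)
    [1,2] "idea" : PP\N
  [2,3] "sent" : PP

[0,1] (S/PP)/(PP\N)  lex  "cat"
[1,2] PP\N  lex  "idea"
[0,2] S/PP  >  k=1
[2,3] PP  lex  "sent"
[0,3] S  >  k=2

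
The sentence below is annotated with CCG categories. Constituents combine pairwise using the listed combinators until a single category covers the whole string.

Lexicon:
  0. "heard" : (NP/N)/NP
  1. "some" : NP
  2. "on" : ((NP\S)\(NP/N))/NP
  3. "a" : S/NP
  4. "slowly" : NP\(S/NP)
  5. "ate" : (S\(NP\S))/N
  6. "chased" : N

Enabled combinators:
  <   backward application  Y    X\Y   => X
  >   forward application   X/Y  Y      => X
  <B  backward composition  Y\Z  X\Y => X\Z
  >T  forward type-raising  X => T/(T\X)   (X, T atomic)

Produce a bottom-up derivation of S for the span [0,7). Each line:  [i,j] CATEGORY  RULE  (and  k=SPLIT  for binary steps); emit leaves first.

[0,7] S   <
  [0,5] NP\S   <
    [0,2] NP/N   >
      [0,1] "heard" : (NP/N)/NP
      [1,2] "some" : NP
    [2,5] (NP\S)\(NP/N)   >
      [2,3] "on" : ((NP\S)\(NP/N))/NP
      [3,5] NP   <
        [3,4] "a" : S/NP
        [4,5] "slowly" : NP\(S/NP)
  [5,7] S\(NP\S)   >
    [5,6] "ate" : (S\(NP\S))/N
    [6,7] "chased" : N

[0,1] (NP/N)/NP  lex  "heard"
[1,2] NP  lex  "some"
[0,2] NP/N  >  k=1
[2,3] ((NP\S)\(NP/N))/NP  lex  "on"
[3,4] S/NP  lex  "a"
[4,5] NP\(S/NP)  lex  "slowly"
[3,5] NP  <  k=4
[2,5] (NP\S)\(NP/N)  >  k=3
[0,5] NP\S  <  k=2
[5,6] (S\(NP\S))/N  lex  "ate"
[6,7] N  lex  "chased"
[5,7] S\(NP\S)  >  k=6
[0,7] S  <  k=5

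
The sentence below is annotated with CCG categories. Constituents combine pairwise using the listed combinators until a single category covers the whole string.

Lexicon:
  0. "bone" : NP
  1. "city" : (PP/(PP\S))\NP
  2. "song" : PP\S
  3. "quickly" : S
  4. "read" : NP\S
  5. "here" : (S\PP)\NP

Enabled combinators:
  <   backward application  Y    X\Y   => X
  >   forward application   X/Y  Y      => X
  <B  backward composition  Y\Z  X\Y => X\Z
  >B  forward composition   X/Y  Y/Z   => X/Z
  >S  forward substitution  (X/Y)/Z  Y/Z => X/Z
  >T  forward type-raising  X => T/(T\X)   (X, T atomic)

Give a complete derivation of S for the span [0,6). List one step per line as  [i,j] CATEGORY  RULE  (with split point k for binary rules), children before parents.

[0,6] S   <
  [0,3] PP   >
    [0,2] PP/(PP\S)   <
      [0,1] "bone" : NP
      [1,2] "city" : (PP/(PP\S))\NP
    [2,3] "song" : PP\S
  [3,6] S\PP   <
    [3,5] NP   <
      [3,4] "quickly" : S
      [4,5] "read" : NP\S
    [5,6] "here" : (S\PP)\NP

[0,1] NP  lex  "bone"
[1,2] (PP/(PP\S))\NP  lex  "city"
[0,2] PP/(PP\S)  <  k=1
[2,3] PP\S  lex  "song"
[0,3] PP  >  k=2
[3,4] S  lex  "quickly"
[4,5] NP\S  lex  "read"
[3,5] NP  <  k=4
[5,6] (S\PP)\NP  lex  "here"
[3,6] S\PP  <  k=5
[0,6] S  <  k=3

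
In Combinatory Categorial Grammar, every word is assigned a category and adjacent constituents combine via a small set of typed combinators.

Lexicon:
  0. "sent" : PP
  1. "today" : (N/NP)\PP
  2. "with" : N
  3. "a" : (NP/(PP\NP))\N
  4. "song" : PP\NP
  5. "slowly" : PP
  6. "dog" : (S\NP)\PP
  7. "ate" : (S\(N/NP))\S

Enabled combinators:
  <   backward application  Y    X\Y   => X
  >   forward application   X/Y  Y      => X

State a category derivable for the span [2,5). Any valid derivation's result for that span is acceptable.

[0,8] S   <
  [0,2] N/NP   <
    [0,1] "sent" : PP
    [1,2] "today" : (N/NP)\PP
  [2,8] S\(N/NP)   <
    [2,7] S   <
      [2,5] NP   >
        [2,4] NP/(PP\NP)   <
          [2,3] "with" : N
          [3,4] "a" : (NP/(PP\NP))\N
        [4,5] "song" : PP\NP
      [5,7] S\NP   <
        [5,6] "slowly" : PP
        [6,7] "dog" : (S\NP)\PP
    [7,8] "ate" : (S\(N/NP))\S

NP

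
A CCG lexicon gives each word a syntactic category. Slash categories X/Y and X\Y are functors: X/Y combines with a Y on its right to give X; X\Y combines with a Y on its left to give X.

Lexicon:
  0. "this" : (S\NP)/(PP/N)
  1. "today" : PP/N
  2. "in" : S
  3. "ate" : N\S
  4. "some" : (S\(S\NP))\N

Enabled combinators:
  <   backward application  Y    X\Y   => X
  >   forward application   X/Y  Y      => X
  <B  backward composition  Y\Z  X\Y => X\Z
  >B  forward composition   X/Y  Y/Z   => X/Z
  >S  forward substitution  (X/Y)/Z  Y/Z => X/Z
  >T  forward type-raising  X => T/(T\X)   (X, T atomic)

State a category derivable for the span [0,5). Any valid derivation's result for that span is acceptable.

S

[0,5] S   <
  [0,2] S\NP   >
    [0,1] "this" : (S\NP)/(PP/N)
    [1,2] "today" : PP/N
  [2,5] S\(S\NP)   <
    [2,4] N   <
      [2,3] "in" : S
      [3,4] "ate" : N\S
    [4,5] "some" : (S\(S\NP))\N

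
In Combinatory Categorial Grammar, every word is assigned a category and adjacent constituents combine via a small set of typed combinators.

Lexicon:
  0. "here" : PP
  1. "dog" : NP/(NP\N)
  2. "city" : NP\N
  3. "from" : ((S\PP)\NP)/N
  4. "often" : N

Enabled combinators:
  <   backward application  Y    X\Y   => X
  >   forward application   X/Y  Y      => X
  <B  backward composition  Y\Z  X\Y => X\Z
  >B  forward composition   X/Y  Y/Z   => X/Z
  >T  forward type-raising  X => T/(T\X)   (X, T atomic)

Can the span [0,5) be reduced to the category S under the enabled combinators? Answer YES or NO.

YES

[0,5] S   <
  [0,1] "here" : PP
  [1,5] S\PP   <
    [1,3] NP   >
      [1,2] "dog" : NP/(NP\N)
      [2,3] "city" : NP\N
    [3,5] (S\PP)\NP   >
      [3,4] "from" : ((S\PP)\NP)/N
      [4,5] "often" : N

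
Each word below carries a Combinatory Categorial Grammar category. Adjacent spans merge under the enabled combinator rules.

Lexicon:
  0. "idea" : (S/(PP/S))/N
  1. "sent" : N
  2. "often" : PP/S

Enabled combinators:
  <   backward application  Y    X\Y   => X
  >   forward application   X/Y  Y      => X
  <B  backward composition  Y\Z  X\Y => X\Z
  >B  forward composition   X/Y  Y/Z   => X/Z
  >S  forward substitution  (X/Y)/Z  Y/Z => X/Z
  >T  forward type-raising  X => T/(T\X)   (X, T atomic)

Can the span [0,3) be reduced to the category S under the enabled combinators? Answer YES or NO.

[0,3] S   >
  [0,2] S/(PP/S)   >
    [0,1] "idea" : (S/(PP/S))/N
    [1,2] "sent" : N
  [2,3] "often" : PP/S

YES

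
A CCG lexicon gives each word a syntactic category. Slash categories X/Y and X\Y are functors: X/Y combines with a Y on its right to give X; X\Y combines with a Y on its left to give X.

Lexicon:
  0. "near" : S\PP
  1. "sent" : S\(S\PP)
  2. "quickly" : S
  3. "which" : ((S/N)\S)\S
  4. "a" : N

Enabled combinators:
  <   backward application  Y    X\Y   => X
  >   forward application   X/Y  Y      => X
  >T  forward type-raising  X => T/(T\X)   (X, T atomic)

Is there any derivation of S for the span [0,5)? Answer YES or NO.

[0,5] S   >
  [0,4] S/N   <
    [0,2] S   <
      [0,1] "near" : S\PP
      [1,2] "sent" : S\(S\PP)
    [2,4] (S/N)\S   <
      [2,3] "quickly" : S
      [3,4] "which" : ((S/N)\S)\S
  [4,5] "a" : N

YES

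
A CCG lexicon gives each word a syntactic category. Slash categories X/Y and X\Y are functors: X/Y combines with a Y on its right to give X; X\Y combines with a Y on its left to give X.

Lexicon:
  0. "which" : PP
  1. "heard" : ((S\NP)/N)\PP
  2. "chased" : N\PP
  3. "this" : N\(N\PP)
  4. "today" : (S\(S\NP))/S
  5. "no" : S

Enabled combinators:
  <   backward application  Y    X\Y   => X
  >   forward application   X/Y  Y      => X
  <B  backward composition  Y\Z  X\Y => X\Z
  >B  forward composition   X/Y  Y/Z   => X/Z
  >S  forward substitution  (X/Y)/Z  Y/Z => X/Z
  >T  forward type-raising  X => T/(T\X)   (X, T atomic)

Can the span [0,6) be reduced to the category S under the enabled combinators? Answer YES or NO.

YES

[0,6] S   <
  [0,4] S\NP   >
    [0,2] (S\NP)/N   <
      [0,1] "which" : PP
      [1,2] "heard" : ((S\NP)/N)\PP
    [2,4] N   <
      [2,3] "chased" : N\PP
      [3,4] "this" : N\(N\PP)
  [4,6] S\(S\NP)   >
    [4,5] "today" : (S\(S\NP))/S
    [5,6] "no" : S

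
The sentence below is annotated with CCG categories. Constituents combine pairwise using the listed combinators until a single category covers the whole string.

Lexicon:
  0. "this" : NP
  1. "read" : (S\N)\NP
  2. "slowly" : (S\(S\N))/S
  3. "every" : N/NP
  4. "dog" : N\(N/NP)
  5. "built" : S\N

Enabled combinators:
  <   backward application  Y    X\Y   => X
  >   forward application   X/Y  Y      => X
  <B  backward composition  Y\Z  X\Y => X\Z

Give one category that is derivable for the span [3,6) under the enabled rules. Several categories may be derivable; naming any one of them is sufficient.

S

[0,6] S   <
  [0,2] S\N   <
    [0,1] "this" : NP
    [1,2] "read" : (S\N)\NP
  [2,6] S\(S\N)   >
    [2,3] "slowly" : (S\(S\N))/S
    [3,6] S   <
      [3,5] N   <
        [3,4] "every" : N/NP
        [4,5] "dog" : N\(N/NP)
      [5,6] "built" : S\N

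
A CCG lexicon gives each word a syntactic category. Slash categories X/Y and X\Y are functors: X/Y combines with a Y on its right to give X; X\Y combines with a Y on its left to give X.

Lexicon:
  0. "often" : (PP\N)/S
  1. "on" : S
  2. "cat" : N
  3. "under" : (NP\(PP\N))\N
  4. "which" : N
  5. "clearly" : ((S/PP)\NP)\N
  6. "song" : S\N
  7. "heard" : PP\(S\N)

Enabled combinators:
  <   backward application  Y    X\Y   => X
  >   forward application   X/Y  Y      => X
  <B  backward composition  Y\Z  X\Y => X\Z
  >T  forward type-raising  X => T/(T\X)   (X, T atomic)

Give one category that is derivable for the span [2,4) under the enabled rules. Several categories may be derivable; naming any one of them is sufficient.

NP\(PP\N)

[0,8] S   >
  [0,6] S/PP   <
    [0,4] NP   <
      [0,2] PP\N   >
        [0,1] "often" : (PP\N)/S
        [1,2] "on" : S
      [2,4] NP\(PP\N)   <
        [2,3] "cat" : N
        [3,4] "under" : (NP\(PP\N))\N
    [4,6] (S/PP)\NP   <
      [4,5] "which" : N
      [5,6] "clearly" : ((S/PP)\NP)\N
  [6,8] PP   <
    [6,7] "song" : S\N
    [7,8] "heard" : PP\(S\N)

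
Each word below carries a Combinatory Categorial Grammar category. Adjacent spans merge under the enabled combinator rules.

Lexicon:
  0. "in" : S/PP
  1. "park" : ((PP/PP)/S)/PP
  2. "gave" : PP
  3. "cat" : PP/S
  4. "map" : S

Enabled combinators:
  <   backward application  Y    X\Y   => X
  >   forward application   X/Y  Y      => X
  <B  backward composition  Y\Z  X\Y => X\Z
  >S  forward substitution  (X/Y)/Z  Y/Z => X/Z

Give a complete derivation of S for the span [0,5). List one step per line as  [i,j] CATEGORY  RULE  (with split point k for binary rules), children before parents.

[0,5] S   >
  [0,1] "in" : S/PP
  [1,5] PP   >
    [1,4] PP/S   >S
      [1,3] (PP/PP)/S   >
        [1,2] "park" : ((PP/PP)/S)/PP
        [2,3] "gave" : PP
      [3,4] "cat" : PP/S
    [4,5] "map" : S

[0,1] S/PP  lex  "in"
[1,2] ((PP/PP)/S)/PP  lex  "park"
[2,3] PP  lex  "gave"
[1,3] (PP/PP)/S  >  k=2
[3,4] PP/S  lex  "cat"
[1,4] PP/S  >S  k=3
[4,5] S  lex  "map"
[1,5] PP  >  k=4
[0,5] S  >  k=1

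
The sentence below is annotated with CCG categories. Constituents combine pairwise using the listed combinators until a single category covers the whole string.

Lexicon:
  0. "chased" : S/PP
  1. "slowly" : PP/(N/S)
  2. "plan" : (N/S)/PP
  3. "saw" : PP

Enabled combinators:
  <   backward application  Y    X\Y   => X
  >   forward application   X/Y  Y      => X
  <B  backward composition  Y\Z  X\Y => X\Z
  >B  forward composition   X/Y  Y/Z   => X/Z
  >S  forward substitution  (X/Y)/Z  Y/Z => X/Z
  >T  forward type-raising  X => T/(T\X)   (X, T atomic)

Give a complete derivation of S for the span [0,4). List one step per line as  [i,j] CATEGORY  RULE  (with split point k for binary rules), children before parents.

[0,1] S/PP  lex  "chased"
[1,2] PP/(N/S)  lex  "slowly"
[2,3] (N/S)/PP  lex  "plan"
[3,4] PP  lex  "saw"
[2,4] N/S  >  k=3
[1,4] PP  >  k=2
[0,4] S  >  k=1

[0,4] S   >
  [0,1] "chased" : S/PP
  [1,4] PP   >
    [1,2] "slowly" : PP/(N/S)
    [2,4] N/S   >
      [2,3] "plan" : (N/S)/PP
      [3,4] "saw" : PP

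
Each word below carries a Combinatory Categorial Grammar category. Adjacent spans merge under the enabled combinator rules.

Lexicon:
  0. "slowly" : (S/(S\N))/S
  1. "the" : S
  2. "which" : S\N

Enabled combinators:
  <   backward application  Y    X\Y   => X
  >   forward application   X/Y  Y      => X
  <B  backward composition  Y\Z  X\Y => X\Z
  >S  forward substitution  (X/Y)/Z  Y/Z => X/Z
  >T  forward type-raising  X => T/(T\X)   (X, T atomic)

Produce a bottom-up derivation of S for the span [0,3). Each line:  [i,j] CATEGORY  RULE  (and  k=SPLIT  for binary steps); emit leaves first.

[0,3] S   >
  [0,2] S/(S\N)   >
    [0,1] "slowly" : (S/(S\N))/S
    [1,2] "the" : S
  [2,3] "which" : S\N

[0,1] (S/(S\N))/S  lex  "slowly"
[1,2] S  lex  "the"
[0,2] S/(S\N)  >  k=1
[2,3] S\N  lex  "which"
[0,3] S  >  k=2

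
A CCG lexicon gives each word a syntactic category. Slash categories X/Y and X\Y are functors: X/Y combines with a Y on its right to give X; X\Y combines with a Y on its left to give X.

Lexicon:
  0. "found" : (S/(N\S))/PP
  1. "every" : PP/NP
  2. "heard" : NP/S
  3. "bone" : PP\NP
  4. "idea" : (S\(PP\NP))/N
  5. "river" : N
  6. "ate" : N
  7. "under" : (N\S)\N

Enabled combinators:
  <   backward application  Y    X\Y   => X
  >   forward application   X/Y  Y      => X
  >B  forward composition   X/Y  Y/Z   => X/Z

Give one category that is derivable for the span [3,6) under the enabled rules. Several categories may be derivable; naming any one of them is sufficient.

S

[0,8] S   >
  [0,6] S/(N\S)   >
    [0,1] "found" : (S/(N\S))/PP
    [1,6] PP   >
      [1,3] PP/S   >B
        [1,2] "every" : PP/NP
        [2,3] "heard" : NP/S
      [3,6] S   <
        [3,4] "bone" : PP\NP
        [4,6] S\(PP\NP)   >
          [4,5] "idea" : (S\(PP\NP))/N
          [5,6] "river" : N
  [6,8] N\S   <
    [6,7] "ate" : N
    [7,8] "under" : (N\S)\N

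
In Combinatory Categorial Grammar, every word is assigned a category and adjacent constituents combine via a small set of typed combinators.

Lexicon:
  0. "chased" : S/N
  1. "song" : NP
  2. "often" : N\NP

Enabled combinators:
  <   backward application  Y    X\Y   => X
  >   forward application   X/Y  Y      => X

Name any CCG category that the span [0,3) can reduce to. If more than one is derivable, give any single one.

S

[0,3] S   >
  [0,1] "chased" : S/N
  [1,3] N   <
    [1,2] "song" : NP
    [2,3] "often" : N\NP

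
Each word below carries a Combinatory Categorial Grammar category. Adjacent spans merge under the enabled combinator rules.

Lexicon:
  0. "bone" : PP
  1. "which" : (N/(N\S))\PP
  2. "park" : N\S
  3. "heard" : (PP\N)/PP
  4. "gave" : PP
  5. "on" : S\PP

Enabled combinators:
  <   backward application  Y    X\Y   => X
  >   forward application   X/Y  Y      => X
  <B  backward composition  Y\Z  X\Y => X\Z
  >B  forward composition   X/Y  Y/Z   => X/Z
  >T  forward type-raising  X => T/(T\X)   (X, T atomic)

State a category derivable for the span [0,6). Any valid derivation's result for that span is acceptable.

[0,6] S   <
  [0,3] N   >
    [0,2] N/(N\S)   <
      [0,1] "bone" : PP
      [1,2] "which" : (N/(N\S))\PP
    [2,3] "park" : N\S
  [3,6] S\N   <B
    [3,5] PP\N   >
      [3,4] "heard" : (PP\N)/PP
      [4,5] "gave" : PP
    [5,6] "on" : S\PP

S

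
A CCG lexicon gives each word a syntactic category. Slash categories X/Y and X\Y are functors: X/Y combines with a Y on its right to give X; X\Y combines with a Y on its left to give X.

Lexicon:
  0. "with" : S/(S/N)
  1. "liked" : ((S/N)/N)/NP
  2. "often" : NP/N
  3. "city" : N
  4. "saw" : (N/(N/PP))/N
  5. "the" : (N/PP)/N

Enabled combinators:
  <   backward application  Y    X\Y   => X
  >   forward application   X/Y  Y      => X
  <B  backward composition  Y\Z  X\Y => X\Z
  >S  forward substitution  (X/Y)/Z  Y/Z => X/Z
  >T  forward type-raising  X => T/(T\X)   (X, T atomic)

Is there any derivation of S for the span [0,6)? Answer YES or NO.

YES

[0,6] S   >
  [0,1] "with" : S/(S/N)
  [1,6] S/N   >S
    [1,4] (S/N)/N   >
      [1,2] "liked" : ((S/N)/N)/NP
      [2,4] NP   >
        [2,3] "often" : NP/N
        [3,4] "city" : N
    [4,6] N/N   >S
      [4,5] "saw" : (N/(N/PP))/N
      [5,6] "the" : (N/PP)/N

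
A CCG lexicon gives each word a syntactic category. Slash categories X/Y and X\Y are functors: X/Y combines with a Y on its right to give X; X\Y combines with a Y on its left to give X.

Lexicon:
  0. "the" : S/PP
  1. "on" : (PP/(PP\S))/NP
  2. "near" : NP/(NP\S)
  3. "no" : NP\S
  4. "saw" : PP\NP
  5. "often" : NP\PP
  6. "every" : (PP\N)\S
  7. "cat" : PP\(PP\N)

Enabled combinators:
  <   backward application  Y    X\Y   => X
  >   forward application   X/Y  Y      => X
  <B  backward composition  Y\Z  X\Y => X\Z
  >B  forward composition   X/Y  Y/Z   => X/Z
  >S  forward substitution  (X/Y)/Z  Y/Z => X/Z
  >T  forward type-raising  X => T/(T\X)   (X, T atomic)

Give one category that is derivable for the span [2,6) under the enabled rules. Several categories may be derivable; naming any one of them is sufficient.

NP

[0,8] S   >
  [0,1] "the" : S/PP
  [1,8] PP   >
    [1,6] PP/(PP\S)   >
      [1,2] "on" : (PP/(PP\S))/NP
      [2,6] NP   <
        [2,5] PP   <
          [2,4] NP   >
            [2,3] "near" : NP/(NP\S)
            [3,4] "no" : NP\S
          [4,5] "saw" : PP\NP
        [5,6] "often" : NP\PP
    [6,8] PP\S   <B
      [6,7] "every" : (PP\N)\S
      [7,8] "cat" : PP\(PP\N)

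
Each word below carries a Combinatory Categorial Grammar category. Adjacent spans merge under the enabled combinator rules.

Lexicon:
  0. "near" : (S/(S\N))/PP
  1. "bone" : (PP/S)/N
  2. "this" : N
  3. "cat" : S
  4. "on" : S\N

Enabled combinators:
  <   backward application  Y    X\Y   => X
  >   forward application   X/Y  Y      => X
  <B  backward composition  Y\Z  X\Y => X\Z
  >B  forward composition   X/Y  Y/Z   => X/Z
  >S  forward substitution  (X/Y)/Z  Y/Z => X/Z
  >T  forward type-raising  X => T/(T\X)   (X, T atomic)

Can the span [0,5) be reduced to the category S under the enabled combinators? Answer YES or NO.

[0,5] S   >
  [0,4] S/(S\N)   >
    [0,1] "near" : (S/(S\N))/PP
    [1,4] PP   >
      [1,3] PP/S   >
        [1,2] "bone" : (PP/S)/N
        [2,3] "this" : N
      [3,4] "cat" : S
  [4,5] "on" : S\N

YES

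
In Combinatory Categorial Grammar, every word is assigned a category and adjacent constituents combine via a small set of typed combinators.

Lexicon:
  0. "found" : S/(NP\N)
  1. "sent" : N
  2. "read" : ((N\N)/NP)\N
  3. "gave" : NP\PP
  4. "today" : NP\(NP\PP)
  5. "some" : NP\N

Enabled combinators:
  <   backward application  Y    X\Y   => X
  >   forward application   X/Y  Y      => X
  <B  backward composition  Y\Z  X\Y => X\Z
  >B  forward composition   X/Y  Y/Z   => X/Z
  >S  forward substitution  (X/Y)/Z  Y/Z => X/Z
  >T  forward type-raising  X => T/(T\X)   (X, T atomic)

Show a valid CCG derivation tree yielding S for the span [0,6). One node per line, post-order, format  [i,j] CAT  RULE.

[0,1] S/(NP\N)  lex  "found"
[1,2] N  lex  "sent"
[2,3] ((N\N)/NP)\N  lex  "read"
[1,3] (N\N)/NP  <  k=2
[3,4] NP\PP  lex  "gave"
[4,5] NP\(NP\PP)  lex  "today"
[3,5] NP  <  k=4
[1,5] N\N  >  k=3
[5,6] NP\N  lex  "some"
[1,6] NP\N  <B  k=5
[0,6] S  >  k=1

[0,6] S   >
  [0,1] "found" : S/(NP\N)
  [1,6] NP\N   <B
    [1,5] N\N   >
      [1,3] (N\N)/NP   <
        [1,2] "sent" : N
        [2,3] "read" : ((N\N)/NP)\N
      [3,5] NP   <
        [3,4] "gave" : NP\PP
        [4,5] "today" : NP\(NP\PP)
    [5,6] "some" : NP\N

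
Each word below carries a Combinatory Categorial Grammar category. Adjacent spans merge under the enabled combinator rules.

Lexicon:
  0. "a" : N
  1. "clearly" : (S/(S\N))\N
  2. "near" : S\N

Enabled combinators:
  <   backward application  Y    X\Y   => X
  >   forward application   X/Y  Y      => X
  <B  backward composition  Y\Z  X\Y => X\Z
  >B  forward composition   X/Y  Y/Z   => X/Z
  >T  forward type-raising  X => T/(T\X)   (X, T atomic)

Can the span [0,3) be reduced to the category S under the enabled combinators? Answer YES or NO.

YES

[0,3] S   >
  [0,2] S/(S\N)   <
    [0,1] "a" : N
    [1,2] "clearly" : (S/(S\N))\N
  [2,3] "near" : S\N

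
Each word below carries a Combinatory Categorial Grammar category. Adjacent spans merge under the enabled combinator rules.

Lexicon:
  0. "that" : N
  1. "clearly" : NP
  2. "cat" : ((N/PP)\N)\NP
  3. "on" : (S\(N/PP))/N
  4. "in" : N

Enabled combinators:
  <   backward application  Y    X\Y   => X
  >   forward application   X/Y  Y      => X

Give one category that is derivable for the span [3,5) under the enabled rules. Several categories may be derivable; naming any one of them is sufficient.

[0,5] S   <
  [0,3] N/PP   <
    [0,1] "that" : N
    [1,3] (N/PP)\N   <
      [1,2] "clearly" : NP
      [2,3] "cat" : ((N/PP)\N)\NP
  [3,5] S\(N/PP)   >
    [3,4] "on" : (S\(N/PP))/N
    [4,5] "in" : N

S\(N/PP)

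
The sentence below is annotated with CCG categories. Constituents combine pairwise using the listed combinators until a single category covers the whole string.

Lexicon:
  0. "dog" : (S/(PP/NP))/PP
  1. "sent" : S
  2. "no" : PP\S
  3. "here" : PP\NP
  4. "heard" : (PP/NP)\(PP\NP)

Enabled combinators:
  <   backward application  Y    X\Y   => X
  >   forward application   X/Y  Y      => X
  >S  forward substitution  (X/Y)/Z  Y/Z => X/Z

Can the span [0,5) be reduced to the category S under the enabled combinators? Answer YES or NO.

[0,5] S   >
  [0,3] S/(PP/NP)   >
    [0,1] "dog" : (S/(PP/NP))/PP
    [1,3] PP   <
      [1,2] "sent" : S
      [2,3] "no" : PP\S
  [3,5] PP/NP   <
    [3,4] "here" : PP\NP
    [4,5] "heard" : (PP/NP)\(PP\NP)

YES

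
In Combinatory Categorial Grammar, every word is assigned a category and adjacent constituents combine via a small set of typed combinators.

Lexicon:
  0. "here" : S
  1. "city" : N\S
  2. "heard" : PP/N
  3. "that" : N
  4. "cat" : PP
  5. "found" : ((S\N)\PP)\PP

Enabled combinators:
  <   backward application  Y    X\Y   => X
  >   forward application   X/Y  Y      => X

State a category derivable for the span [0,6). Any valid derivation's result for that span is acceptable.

[0,6] S   <
  [0,2] N   <
    [0,1] "here" : S
    [1,2] "city" : N\S
  [2,6] S\N   <
    [2,4] PP   >
      [2,3] "heard" : PP/N
      [3,4] "that" : N
    [4,6] (S\N)\PP   <
      [4,5] "cat" : PP
      [5,6] "found" : ((S\N)\PP)\PP

S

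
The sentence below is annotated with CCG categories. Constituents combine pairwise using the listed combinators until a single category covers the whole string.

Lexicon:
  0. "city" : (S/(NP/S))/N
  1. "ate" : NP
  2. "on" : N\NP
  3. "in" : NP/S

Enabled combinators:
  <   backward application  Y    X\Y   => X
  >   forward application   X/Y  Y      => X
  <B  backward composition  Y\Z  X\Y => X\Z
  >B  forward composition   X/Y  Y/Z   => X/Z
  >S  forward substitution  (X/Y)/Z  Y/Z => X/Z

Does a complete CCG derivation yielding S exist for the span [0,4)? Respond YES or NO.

YES

[0,4] S   >
  [0,3] S/(NP/S)   >
    [0,1] "city" : (S/(NP/S))/N
    [1,3] N   <
      [1,2] "ate" : NP
      [2,3] "on" : N\NP
  [3,4] "in" : NP/S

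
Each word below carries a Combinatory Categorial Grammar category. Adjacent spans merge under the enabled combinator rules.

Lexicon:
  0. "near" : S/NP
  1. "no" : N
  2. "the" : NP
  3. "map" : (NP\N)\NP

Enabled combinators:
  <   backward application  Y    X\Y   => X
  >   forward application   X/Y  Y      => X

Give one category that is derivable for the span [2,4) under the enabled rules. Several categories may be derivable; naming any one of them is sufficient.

[0,4] S   >
  [0,1] "near" : S/NP
  [1,4] NP   <
    [1,2] "no" : N
    [2,4] NP\N   <
      [2,3] "the" : NP
      [3,4] "map" : (NP\N)\NP

NP\N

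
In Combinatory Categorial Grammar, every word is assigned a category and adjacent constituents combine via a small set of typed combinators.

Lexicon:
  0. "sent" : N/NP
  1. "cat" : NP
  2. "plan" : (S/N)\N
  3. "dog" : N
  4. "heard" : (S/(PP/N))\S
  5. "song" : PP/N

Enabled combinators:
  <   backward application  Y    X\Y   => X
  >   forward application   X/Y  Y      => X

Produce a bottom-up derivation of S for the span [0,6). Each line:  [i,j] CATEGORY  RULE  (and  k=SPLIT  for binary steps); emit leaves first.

[0,6] S   >
  [0,5] S/(PP/N)   <
    [0,4] S   >
      [0,3] S/N   <
        [0,2] N   >
          [0,1] "sent" : N/NP
          [1,2] "cat" : NP
        [2,3] "plan" : (S/N)\N
      [3,4] "dog" : N
    [4,5] "heard" : (S/(PP/N))\S
  [5,6] "song" : PP/N

[0,1] N/NP  lex  "sent"
[1,2] NP  lex  "cat"
[0,2] N  >  k=1
[2,3] (S/N)\N  lex  "plan"
[0,3] S/N  <  k=2
[3,4] N  lex  "dog"
[0,4] S  >  k=3
[4,5] (S/(PP/N))\S  lex  "heard"
[0,5] S/(PP/N)  <  k=4
[5,6] PP/N  lex  "song"
[0,6] S  >  k=5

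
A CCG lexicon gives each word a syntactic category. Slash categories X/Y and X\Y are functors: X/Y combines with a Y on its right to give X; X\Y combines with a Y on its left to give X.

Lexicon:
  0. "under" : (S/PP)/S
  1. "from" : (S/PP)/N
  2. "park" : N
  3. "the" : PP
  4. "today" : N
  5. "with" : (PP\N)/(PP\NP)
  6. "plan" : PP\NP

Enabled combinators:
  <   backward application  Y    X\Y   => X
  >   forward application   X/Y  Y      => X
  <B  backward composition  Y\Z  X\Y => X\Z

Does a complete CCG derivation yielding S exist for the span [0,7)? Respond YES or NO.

YES

[0,7] S   >
  [0,4] S/PP   >
    [0,1] "under" : (S/PP)/S
    [1,4] S   >
      [1,3] S/PP   >
        [1,2] "from" : (S/PP)/N
        [2,3] "park" : N
      [3,4] "the" : PP
  [4,7] PP   <
    [4,5] "today" : N
    [5,7] PP\N   >
      [5,6] "with" : (PP\N)/(PP\NP)
      [6,7] "plan" : PP\NP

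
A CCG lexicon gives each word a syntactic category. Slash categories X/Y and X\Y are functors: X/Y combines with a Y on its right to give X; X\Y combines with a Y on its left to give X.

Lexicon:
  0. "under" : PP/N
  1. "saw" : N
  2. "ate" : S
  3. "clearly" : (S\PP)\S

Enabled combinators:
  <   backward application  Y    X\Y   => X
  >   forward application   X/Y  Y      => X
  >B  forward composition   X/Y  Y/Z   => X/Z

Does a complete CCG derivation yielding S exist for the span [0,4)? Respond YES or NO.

[0,4] S   <
  [0,2] PP   >
    [0,1] "under" : PP/N
    [1,2] "saw" : N
  [2,4] S\PP   <
    [2,3] "ate" : S
    [3,4] "clearly" : (S\PP)\S

YES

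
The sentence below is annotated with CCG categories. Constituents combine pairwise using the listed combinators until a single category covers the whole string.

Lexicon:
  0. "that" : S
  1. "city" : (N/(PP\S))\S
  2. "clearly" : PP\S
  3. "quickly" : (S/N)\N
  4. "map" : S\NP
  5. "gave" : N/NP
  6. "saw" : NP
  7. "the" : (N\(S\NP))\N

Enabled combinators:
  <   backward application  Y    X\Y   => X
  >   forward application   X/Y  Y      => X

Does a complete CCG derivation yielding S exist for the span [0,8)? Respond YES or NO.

YES

[0,8] S   >
  [0,4] S/N   <
    [0,3] N   >
      [0,2] N/(PP\S)   <
        [0,1] "that" : S
        [1,2] "city" : (N/(PP\S))\S
      [2,3] "clearly" : PP\S
    [3,4] "quickly" : (S/N)\N
  [4,8] N   <
    [4,5] "map" : S\NP
    [5,8] N\(S\NP)   <
      [5,7] N   >
        [5,6] "gave" : N/NP
        [6,7] "saw" : NP
      [7,8] "the" : (N\(S\NP))\N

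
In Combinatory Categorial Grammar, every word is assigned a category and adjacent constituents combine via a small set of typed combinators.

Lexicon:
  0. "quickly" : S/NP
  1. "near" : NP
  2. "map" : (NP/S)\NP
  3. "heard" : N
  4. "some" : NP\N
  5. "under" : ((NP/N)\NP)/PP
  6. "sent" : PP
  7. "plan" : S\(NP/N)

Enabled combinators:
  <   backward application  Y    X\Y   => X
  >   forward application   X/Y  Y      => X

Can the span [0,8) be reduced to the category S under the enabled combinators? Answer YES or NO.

YES

[0,8] S   >
  [0,1] "quickly" : S/NP
  [1,8] NP   >
    [1,3] NP/S   <
      [1,2] "near" : NP
      [2,3] "map" : (NP/S)\NP
    [3,8] S   <
      [3,7] NP/N   <
        [3,5] NP   <
          [3,4] "heard" : N
          [4,5] "some" : NP\N
        [5,7] (NP/N)\NP   >
          [5,6] "under" : ((NP/N)\NP)/PP
          [6,7] "sent" : PP
      [7,8] "plan" : S\(NP/N)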